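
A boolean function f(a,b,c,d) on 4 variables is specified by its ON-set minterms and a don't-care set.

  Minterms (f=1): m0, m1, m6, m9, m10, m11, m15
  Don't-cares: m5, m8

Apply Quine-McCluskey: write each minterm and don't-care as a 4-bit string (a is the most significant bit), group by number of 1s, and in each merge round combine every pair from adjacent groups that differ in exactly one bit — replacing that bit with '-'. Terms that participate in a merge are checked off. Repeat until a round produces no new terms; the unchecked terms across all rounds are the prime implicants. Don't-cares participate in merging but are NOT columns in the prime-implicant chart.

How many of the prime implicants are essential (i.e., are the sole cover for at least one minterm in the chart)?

Round 0: 0000✓ 0001✓ 0101✓ 0110 1000✓ 1001✓ 1010✓ 1011✓ 1111✓
Round 1: -000✓ -001✓ 0-01 000-✓ 1-11 10-0✓ 10-1✓ 100-✓ 101-✓
Round 2: -00- 10--
PIs = {-00-, 0-01, 0110, 1-11, 10--}
Coverage chart:
  m0: -00- ←essential
  m1: -00-,0-01
  m6: 0110 ←essential
  m9: -00-,10--
  m10: 10-- ←essential
  m11: 1-11,10--
  m15: 1-11 ←essential
Essential: -00-, 0110, 1-11, 10--

4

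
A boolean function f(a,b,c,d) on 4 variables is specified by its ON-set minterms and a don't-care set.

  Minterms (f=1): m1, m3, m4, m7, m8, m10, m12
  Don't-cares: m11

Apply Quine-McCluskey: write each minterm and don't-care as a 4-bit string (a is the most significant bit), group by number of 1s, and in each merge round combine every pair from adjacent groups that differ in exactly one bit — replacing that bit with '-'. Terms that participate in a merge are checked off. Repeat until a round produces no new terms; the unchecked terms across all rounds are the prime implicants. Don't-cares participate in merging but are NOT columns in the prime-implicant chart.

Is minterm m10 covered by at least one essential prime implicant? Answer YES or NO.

size-2^0 implicants → 0001(✓)  0011(✓)  0100(✓)  0111(✓)  1000(✓)  1010(✓)  1011(✓)  1100(✓)
size-2^1 implicants → -011  -100  0-11  00-1  1-00  10-0  101-
Unchecked terms (primes): -011, -100, 0-11, 00-1, 1-00, 10-0, 101-
Minterm coverage:
  m1 ⊆ 00-1 [E]
  m3 ⊆ -011,0-11,00-1
  m4 ⊆ -100 [E]
  m7 ⊆ 0-11 [E]
  m8 ⊆ 1-00,10-0
  m10 ⊆ 10-0,101-
  m12 ⊆ -100,1-00
E = {-100, 0-11, 00-1}

NO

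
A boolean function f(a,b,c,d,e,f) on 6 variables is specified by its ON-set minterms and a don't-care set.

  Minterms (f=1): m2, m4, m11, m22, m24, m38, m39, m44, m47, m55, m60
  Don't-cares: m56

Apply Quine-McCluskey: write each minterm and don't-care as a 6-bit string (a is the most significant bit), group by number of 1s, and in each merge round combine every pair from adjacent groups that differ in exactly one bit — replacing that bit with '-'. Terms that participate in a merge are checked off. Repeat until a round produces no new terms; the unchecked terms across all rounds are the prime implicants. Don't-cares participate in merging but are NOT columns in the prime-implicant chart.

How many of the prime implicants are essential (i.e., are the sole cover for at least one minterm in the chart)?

9

[col 0] 000010, 000100, 001011, 010110, 011000*, 100110*, 100111*, 101100*, 101111*, 110111*, 111000*, 111100*
[col 1] -11000, 1-0111, 1-1100, 10-111, 10011-, 111-00
Prime implicants: -11000, 000010, 000100, 001011, 010110, 1-0111, 1-1100, 10-111, 10011-, 111-00
PI chart (minterm → PIs covering it):
  2 | 000010  (sole → essential)
  4 | 000100  (sole → essential)
  11 | 001011  (sole → essential)
  22 | 010110  (sole → essential)
  24 | -11000  (sole → essential)
  38 | 10011-  (sole → essential)
  39 | 1-0111,10-111,10011-
  44 | 1-1100  (sole → essential)
  47 | 10-111  (sole → essential)
  55 | 1-0111  (sole → essential)
  60 | 1-1100,111-00
Essential prime implicants: -11000, 000010, 000100, 001011, 010110, 1-0111, 1-1100, 10-111, 10011-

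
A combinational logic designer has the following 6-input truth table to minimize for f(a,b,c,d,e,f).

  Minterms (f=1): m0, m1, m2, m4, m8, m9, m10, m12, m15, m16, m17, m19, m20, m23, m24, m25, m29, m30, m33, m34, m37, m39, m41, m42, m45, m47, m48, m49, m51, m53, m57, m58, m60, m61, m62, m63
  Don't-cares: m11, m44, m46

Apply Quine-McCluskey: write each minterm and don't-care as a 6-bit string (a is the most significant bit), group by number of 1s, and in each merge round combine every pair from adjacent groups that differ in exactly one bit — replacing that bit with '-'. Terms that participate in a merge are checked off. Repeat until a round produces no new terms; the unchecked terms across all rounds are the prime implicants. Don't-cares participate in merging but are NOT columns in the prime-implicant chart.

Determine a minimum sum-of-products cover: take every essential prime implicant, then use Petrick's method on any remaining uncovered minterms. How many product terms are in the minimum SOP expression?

Round 0: 000000✓ 000001✓ 000010✓ 000100✓ 001000✓ 001001✓ 001010✓ 001011✓ 001100✓ 001111✓ 010000✓ 010001✓ 010011✓ 010100✓ 010111✓ 011000✓ 011001✓ 011101✓ 011110✓ 100001✓ 100010✓ 100101✓ 100111✓ 101001✓ 101010✓ 101100✓ 101101✓ 101110✓ 101111✓ 110000✓ 110001✓ 110011✓ 110101✓ 111001✓ 111010✓ 111100✓ 111101✓ 111110✓ 111111✓
Round 1: -00001✓ -00010✓ -01001✓ -01010✓ -01100 -01111 -10000✓ -10001✓ -10011✓ -11001✓ -11101✓ -11110 0-0000✓ 0-0001✓ 0-0100✓ 0-1000✓ 0-1001✓ 00-000✓ 00-001✓ 00-010✓ 00-100✓ 000-00✓ 0000-0✓ 00000-✓ 001-00✓ 001-11 0010-0✓ 0010-1✓ 00100-✓ 00101-✓ 01-000✓ 01-001✓ 010-00✓ 010-11 0100-1✓ 01000-✓ 011-01✓ 01100-✓ 1-0001✓ 1-0101✓ 1-1001✓ 1-1010✓ 1-1100✓ 1-1101✓ 1-1110✓ 1-1111✓ 10-001✓ 10-010✓ 10-101✓ 10-111✓ 100-01✓ 1001-1✓ 101-01✓ 101-10✓ 1011-0✓ 1011-1✓ 10110-✓ 10111-✓ 11-001✓ 11-101✓ 110-01✓ 1100-1✓ 11000-✓ 111-01✓ 111-10✓ 1111-0✓ 1111-1✓ 11110-✓ 11111-✓
Round 2: --0001✓ --1001✓ -0-001✓ -0-010 -1-001✓ -100-1 -1000- -11-01 0--000✓ 0--001✓ 0-0-00 0-000-✓ 0-100-✓ 00--00 00-0-0 00-00-✓ 0010-- 01-00-✓ 1--001✓ 1--101✓ 1-0-01✓ 1-1-01✓ 1-1-10 1-11-0✓ 1-11-1✓ 1-110-✓ 1-111-✓ 10--01✓ 10-1-1 1011--✓ 11--01✓ 1111--✓
Round 3: ---001 0--00- 1---01 1-11--
PIs = {---001, -0-010, -01100, -01111, -100-1, -1000-, -11-01, -11110, 0--00-, 0-0-00, 00--00, 00-0-0, 001-11, 0010--, 010-11, 1---01, 1-1-10, 1-11--, 10-1-1}
Coverage chart:
  m0: 0--00-,0-0-00,00--00,00-0-0
  m1: ---001,0--00-
  m2: -0-010,00-0-0
  m4: 0-0-00,00--00
  m8: 0--00-,00--00,00-0-0,0010--
  m9: ---001,0--00-,0010--
  m10: -0-010,00-0-0,0010--
  m12: -01100,00--00
  m15: -01111,001-11
  m16: -1000-,0--00-,0-0-00
  m17: ---001,-100-1,-1000-,0--00-
  m19: -100-1,010-11
  m20: 0-0-00 ←essential
  m23: 010-11 ←essential
  m24: 0--00- ←essential
  m25: ---001,-11-01,0--00-
  m29: -11-01 ←essential
  m30: -11110 ←essential
  m33: ---001,1---01
  m34: -0-010 ←essential
  m37: 1---01,10-1-1
  m39: 10-1-1 ←essential
  m41: ---001,1---01
  m42: -0-010,1-1-10
  m45: 1---01,1-11--,10-1-1
  m47: -01111,1-11--,10-1-1
  m48: -1000- ←essential
  m49: ---001,-100-1,-1000-,1---01
  m51: -100-1 ←essential
  m53: 1---01 ←essential
  m57: ---001,-11-01,1---01
  m58: 1-1-10 ←essential
  m60: 1-11-- ←essential
  m61: -11-01,1---01,1-11--
  m62: -11110,1-1-10,1-11--
  m63: 1-11-- ←essential
Essential: -0-010, -100-1, -1000-, -11-01, -11110, 0--00-, 0-0-00, 010-11, 1---01, 1-1-10, 1-11--, 10-1-1
Petrick residual → -01100, -01111
Min cover (14 terms): b'd'ef' + b'cde'f' + b'cdef + bc'd'f + bc'd'e' + bce'f + bcdef' + a'd'e' + a'c'e'f' + a'bc'ef + ae'f + acef' + acd + ab'df

14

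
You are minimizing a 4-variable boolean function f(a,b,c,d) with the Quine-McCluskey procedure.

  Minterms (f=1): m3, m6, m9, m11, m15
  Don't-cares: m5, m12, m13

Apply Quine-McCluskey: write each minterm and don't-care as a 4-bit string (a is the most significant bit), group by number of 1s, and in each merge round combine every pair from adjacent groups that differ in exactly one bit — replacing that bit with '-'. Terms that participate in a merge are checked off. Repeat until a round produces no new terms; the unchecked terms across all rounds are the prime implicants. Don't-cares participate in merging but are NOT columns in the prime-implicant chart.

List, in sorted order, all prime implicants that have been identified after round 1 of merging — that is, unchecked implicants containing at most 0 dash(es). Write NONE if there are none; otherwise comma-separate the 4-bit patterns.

Round 0: 0011✓ 0101✓ 0110 1001✓ 1011✓ 1100✓ 1101✓ 1111✓
Round 1: -011 -101 1-01✓ 1-11✓ 10-1✓ 11-1✓ 110-
Round 2: 1--1
PIs = {-011, -101, 0110, 1--1, 110-}

0110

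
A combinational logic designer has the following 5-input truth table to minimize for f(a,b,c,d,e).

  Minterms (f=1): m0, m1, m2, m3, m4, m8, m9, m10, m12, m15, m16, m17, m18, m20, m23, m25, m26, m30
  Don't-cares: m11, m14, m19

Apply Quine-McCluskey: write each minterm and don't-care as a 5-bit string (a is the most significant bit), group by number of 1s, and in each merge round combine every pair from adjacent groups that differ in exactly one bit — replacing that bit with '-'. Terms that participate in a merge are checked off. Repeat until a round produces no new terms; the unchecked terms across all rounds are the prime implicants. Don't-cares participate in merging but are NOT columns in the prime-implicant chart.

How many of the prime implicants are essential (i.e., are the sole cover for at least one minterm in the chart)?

5

size-2^0 implicants → 00000(✓)  00001(✓)  00010(✓)  00011(✓)  00100(✓)  01000(✓)  01001(✓)  01010(✓)  01011(✓)  01100(✓)  01110(✓)  01111(✓)  10000(✓)  10001(✓)  10010(✓)  10011(✓)  10100(✓)  10111(✓)  11001(✓)  11010(✓)  11110(✓)
size-2^1 implicants → -0000(✓)  -0001(✓)  -0010(✓)  -0011(✓)  -0100(✓)  -1001(✓)  -1010(✓)  -1110(✓)  0-000(✓)  0-001(✓)  0-010(✓)  0-011(✓)  0-100(✓)  00-00(✓)  000-0(✓)  000-1(✓)  0000-(✓)  0001-(✓)  01-00(✓)  01-10(✓)  01-11(✓)  010-0(✓)  010-1(✓)  0100-(✓)  0101-(✓)  011-0(✓)  0111-(✓)  1-001(✓)  1-010(✓)  10-00(✓)  10-11  100-0(✓)  100-1(✓)  1000-(✓)  1001-(✓)  11-10(✓)
size-2^2 implicants → --001  --010  -0-00  -00-0(✓)  -00-1(✓)  -000-(✓)  -001-(✓)  -1-10  0--00  0-0-0(✓)  0-0-1(✓)  0-00-(✓)  0-01-(✓)  000--(✓)  01--0  01-1-  010--(✓)  100--(✓)
size-2^3 implicants → -00--  0-0--
Unchecked terms (primes): --001, --010, -0-00, -00--, -1-10, 0--00, 0-0--, 01--0, 01-1-, 10-11
Minterm coverage:
  m0 ⊆ -0-00,-00--,0--00,0-0--
  m1 ⊆ --001,-00--,0-0--
  m2 ⊆ --010,-00--,0-0--
  m3 ⊆ -00--,0-0--
  m4 ⊆ -0-00,0--00
  m8 ⊆ 0--00,0-0--,01--0
  m9 ⊆ --001,0-0--
  m10 ⊆ --010,-1-10,0-0--,01--0,01-1-
  m12 ⊆ 0--00,01--0
  m15 ⊆ 01-1- [E]
  m16 ⊆ -0-00,-00--
  m17 ⊆ --001,-00--
  m18 ⊆ --010,-00--
  m20 ⊆ -0-00 [E]
  m23 ⊆ 10-11 [E]
  m25 ⊆ --001 [E]
  m26 ⊆ --010,-1-10
  m30 ⊆ -1-10 [E]
E = {--001, -0-00, -1-10, 01-1-, 10-11}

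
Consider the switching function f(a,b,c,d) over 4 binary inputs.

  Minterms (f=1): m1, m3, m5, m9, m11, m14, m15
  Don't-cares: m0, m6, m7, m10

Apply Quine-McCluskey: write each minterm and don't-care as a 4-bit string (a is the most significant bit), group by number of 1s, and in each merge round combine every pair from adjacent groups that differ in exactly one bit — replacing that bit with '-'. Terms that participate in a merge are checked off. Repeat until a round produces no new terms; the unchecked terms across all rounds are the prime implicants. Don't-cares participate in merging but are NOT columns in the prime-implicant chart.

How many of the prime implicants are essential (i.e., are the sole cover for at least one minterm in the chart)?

[col 0] 0000*, 0001*, 0011*, 0101*, 0110*, 0111*, 1001*, 1010*, 1011*, 1110*, 1111*
[col 1] -001*, -011*, -110*, -111*, 0-01*, 0-11*, 00-1*, 000-, 01-1*, 011-*, 1-10*, 1-11*, 10-1*, 101-*, 111-*
[col 2] --11, -0-1, -11-, 0--1, 1-1-
Prime implicants: --11, -0-1, -11-, 0--1, 000-, 1-1-
PI chart (minterm → PIs covering it):
  1 | -0-1,0--1,000-
  3 | --11,-0-1,0--1
  5 | 0--1  (sole → essential)
  9 | -0-1  (sole → essential)
  11 | --11,-0-1,1-1-
  14 | -11-,1-1-
  15 | --11,-11-,1-1-
Essential prime implicants: -0-1, 0--1

2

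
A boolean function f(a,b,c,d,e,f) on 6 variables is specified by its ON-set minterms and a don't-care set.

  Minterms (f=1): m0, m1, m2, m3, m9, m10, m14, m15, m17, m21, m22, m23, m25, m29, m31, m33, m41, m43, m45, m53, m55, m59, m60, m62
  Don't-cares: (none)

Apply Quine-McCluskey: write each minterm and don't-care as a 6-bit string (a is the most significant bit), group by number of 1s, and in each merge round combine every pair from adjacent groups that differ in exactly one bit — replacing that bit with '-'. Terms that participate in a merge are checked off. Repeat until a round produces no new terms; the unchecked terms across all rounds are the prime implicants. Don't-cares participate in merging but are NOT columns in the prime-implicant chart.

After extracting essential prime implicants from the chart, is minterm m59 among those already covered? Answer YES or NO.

size-2^0 implicants → 000000(✓)  000001(✓)  000010(✓)  000011(✓)  001001(✓)  001010(✓)  001110(✓)  001111(✓)  010001(✓)  010101(✓)  010110(✓)  010111(✓)  011001(✓)  011101(✓)  011111(✓)  100001(✓)  101001(✓)  101011(✓)  101101(✓)  110101(✓)  110111(✓)  111011(✓)  111100(✓)  111110(✓)
size-2^1 implicants → -00001(✓)  -01001(✓)  -10101(✓)  -10111(✓)  0-0001(✓)  0-1001(✓)  0-1111  00-001(✓)  00-010  0000-0(✓)  0000-1(✓)  00000-(✓)  00001-(✓)  001-10  00111-  01-001(✓)  01-101(✓)  01-111(✓)  010-01(✓)  0101-1(✓)  01011-  011-01(✓)  0111-1(✓)  1-1011  10-001(✓)  101-01  1010-1  1101-1(✓)  1111-0
size-2^2 implicants → -0-001  -101-1  0--001  0000--  01--01  01-1-1
Unchecked terms (primes): -0-001, -101-1, 0--001, 0-1111, 00-010, 0000--, 001-10, 00111-, 01--01, 01-1-1, 01011-, 1-1011, 101-01, 1010-1, 1111-0
Minterm coverage:
  m0 ⊆ 0000-- [E]
  m1 ⊆ -0-001,0--001,0000--
  m2 ⊆ 00-010,0000--
  m3 ⊆ 0000-- [E]
  m9 ⊆ -0-001,0--001
  m10 ⊆ 00-010,001-10
  m14 ⊆ 001-10,00111-
  m15 ⊆ 0-1111,00111-
  m17 ⊆ 0--001,01--01
  m21 ⊆ -101-1,01--01,01-1-1
  m22 ⊆ 01011- [E]
  m23 ⊆ -101-1,01-1-1,01011-
  m25 ⊆ 0--001,01--01
  m29 ⊆ 01--01,01-1-1
  m31 ⊆ 0-1111,01-1-1
  m33 ⊆ -0-001 [E]
  m41 ⊆ -0-001,101-01,1010-1
  m43 ⊆ 1-1011,1010-1
  m45 ⊆ 101-01 [E]
  m53 ⊆ -101-1 [E]
  m55 ⊆ -101-1 [E]
  m59 ⊆ 1-1011 [E]
  m60 ⊆ 1111-0 [E]
  m62 ⊆ 1111-0 [E]
E = {-0-001, -101-1, 0000--, 01011-, 1-1011, 101-01, 1111-0}

YES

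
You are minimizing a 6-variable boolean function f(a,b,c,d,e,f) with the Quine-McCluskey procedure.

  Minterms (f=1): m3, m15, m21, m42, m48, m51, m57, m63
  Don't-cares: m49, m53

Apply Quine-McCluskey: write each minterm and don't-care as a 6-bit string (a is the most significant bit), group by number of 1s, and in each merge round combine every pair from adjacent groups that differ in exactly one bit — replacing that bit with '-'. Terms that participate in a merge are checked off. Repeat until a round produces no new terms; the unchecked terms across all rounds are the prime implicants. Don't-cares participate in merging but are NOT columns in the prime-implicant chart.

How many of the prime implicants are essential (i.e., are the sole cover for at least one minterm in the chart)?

Round 0: 000011 001111 010101✓ 101010 110000✓ 110001✓ 110011✓ 110101✓ 111001✓ 111111
Round 1: -10101 11-001 110-01 1100-1 11000-
PIs = {-10101, 000011, 001111, 101010, 11-001, 110-01, 1100-1, 11000-, 111111}
Coverage chart:
  m3: 000011 ←essential
  m15: 001111 ←essential
  m21: -10101 ←essential
  m42: 101010 ←essential
  m48: 11000- ←essential
  m51: 1100-1 ←essential
  m57: 11-001 ←essential
  m63: 111111 ←essential
Essential: -10101, 000011, 001111, 101010, 11-001, 1100-1, 11000-, 111111

8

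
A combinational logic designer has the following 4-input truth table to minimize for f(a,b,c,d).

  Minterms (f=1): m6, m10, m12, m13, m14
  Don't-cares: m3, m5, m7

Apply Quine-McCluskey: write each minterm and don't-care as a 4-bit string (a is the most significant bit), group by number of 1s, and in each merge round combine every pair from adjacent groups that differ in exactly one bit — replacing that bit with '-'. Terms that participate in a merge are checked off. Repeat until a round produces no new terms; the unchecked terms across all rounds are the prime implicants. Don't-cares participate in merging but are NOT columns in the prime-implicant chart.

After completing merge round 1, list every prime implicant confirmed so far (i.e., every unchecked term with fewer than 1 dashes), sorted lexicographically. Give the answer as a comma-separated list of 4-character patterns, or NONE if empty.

NONE

Round 0: 0011✓ 0101✓ 0110✓ 0111✓ 1010✓ 1100✓ 1101✓ 1110✓
Round 1: -101 -110 0-11 01-1 011- 1-10 11-0 110-
PIs = {-101, -110, 0-11, 01-1, 011-, 1-10, 11-0, 110-}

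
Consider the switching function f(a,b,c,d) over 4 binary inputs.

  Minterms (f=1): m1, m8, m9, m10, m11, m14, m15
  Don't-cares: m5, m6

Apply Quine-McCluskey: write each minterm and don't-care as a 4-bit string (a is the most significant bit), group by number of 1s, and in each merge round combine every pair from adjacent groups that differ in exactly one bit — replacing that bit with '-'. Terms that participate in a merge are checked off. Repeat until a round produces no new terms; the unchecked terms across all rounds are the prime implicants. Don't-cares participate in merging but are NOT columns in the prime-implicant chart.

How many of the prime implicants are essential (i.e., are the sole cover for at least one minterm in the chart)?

[col 0] 0001*, 0101*, 0110*, 1000*, 1001*, 1010*, 1011*, 1110*, 1111*
[col 1] -001, -110, 0-01, 1-10*, 1-11*, 10-0*, 10-1*, 100-*, 101-*, 111-*
[col 2] 1-1-, 10--
Prime implicants: -001, -110, 0-01, 1-1-, 10--
PI chart (minterm → PIs covering it):
  1 | -001,0-01
  8 | 10--  (sole → essential)
  9 | -001,10--
  10 | 1-1-,10--
  11 | 1-1-,10--
  14 | -110,1-1-
  15 | 1-1-  (sole → essential)
Essential prime implicants: 1-1-, 10--

2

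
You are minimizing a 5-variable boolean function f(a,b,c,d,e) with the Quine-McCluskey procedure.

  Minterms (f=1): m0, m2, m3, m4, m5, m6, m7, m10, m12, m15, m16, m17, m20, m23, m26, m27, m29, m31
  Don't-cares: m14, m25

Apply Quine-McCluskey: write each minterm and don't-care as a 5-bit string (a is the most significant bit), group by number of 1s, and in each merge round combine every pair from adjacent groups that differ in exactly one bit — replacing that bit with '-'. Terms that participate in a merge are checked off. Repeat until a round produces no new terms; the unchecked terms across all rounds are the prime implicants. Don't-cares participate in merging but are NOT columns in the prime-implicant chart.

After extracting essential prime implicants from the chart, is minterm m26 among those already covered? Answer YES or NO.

NO

[col 0] 00000*, 00010*, 00011*, 00100*, 00101*, 00110*, 00111*, 01010*, 01100*, 01110*, 01111*, 10000*, 10001*, 10100*, 10111*, 11001*, 11010*, 11011*, 11101*, 11111*
[col 1] -0000*, -0100*, -0111*, -1010, -1111*, 0-010*, 0-100*, 0-110*, 0-111*, 00-00*, 00-10*, 00-11*, 000-0*, 0001-*, 001-0*, 001-1*, 0010-*, 0011-*, 01-10*, 011-0*, 0111-*, 1-001, 1-111*, 10-00*, 1000-, 11-01*, 11-11*, 110-1*, 1101-, 111-1*
[col 2] --111, -0-00, 0--10, 0-1-0, 0-11-, 00--0, 00-1-, 001--, 11--1
Prime implicants: --111, -0-00, -1010, 0--10, 0-1-0, 0-11-, 00--0, 00-1-, 001--, 1-001, 1000-, 11--1, 1101-
PI chart (minterm → PIs covering it):
  0 | -0-00,00--0
  2 | 0--10,00--0,00-1-
  3 | 00-1-  (sole → essential)
  4 | -0-00,0-1-0,00--0,001--
  5 | 001--  (sole → essential)
  6 | 0--10,0-1-0,0-11-,00--0,00-1-,001--
  7 | --111,0-11-,00-1-,001--
  10 | -1010,0--10
  12 | 0-1-0  (sole → essential)
  15 | --111,0-11-
  16 | -0-00,1000-
  17 | 1-001,1000-
  20 | -0-00  (sole → essential)
  23 | --111  (sole → essential)
  26 | -1010,1101-
  27 | 11--1,1101-
  29 | 11--1  (sole → essential)
  31 | --111,11--1
Essential prime implicants: --111, -0-00, 0-1-0, 00-1-, 001--, 11--1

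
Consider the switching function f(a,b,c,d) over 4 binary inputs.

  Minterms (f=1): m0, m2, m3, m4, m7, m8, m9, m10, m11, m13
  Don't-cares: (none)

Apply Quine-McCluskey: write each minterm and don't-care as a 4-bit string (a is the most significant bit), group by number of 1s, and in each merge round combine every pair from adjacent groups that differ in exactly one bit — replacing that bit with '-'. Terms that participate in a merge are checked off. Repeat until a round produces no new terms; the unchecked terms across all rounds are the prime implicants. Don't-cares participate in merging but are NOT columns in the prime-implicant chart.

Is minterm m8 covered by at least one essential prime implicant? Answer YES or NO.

size-2^0 implicants → 0000(✓)  0010(✓)  0011(✓)  0100(✓)  0111(✓)  1000(✓)  1001(✓)  1010(✓)  1011(✓)  1101(✓)
size-2^1 implicants → -000(✓)  -010(✓)  -011(✓)  0-00  0-11  00-0(✓)  001-(✓)  1-01  10-0(✓)  10-1(✓)  100-(✓)  101-(✓)
size-2^2 implicants → -0-0  -01-  10--
Unchecked terms (primes): -0-0, -01-, 0-00, 0-11, 1-01, 10--
Minterm coverage:
  m0 ⊆ -0-0,0-00
  m2 ⊆ -0-0,-01-
  m3 ⊆ -01-,0-11
  m4 ⊆ 0-00 [E]
  m7 ⊆ 0-11 [E]
  m8 ⊆ -0-0,10--
  m9 ⊆ 1-01,10--
  m10 ⊆ -0-0,-01-,10--
  m11 ⊆ -01-,10--
  m13 ⊆ 1-01 [E]
E = {0-00, 0-11, 1-01}

NO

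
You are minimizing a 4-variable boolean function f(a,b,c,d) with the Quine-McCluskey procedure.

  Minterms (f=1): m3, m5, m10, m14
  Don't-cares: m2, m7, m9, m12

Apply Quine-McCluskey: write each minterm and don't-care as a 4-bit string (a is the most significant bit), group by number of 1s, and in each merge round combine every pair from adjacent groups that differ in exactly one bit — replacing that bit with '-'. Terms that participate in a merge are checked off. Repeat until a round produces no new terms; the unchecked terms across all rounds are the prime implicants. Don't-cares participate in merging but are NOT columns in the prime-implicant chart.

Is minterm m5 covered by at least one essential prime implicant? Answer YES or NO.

size-2^0 implicants → 0010(✓)  0011(✓)  0101(✓)  0111(✓)  1001  1010(✓)  1100(✓)  1110(✓)
size-2^1 implicants → -010  0-11  001-  01-1  1-10  11-0
Unchecked terms (primes): -010, 0-11, 001-, 01-1, 1-10, 1001, 11-0
Minterm coverage:
  m3 ⊆ 0-11,001-
  m5 ⊆ 01-1 [E]
  m10 ⊆ -010,1-10
  m14 ⊆ 1-10,11-0
E = {01-1}

YES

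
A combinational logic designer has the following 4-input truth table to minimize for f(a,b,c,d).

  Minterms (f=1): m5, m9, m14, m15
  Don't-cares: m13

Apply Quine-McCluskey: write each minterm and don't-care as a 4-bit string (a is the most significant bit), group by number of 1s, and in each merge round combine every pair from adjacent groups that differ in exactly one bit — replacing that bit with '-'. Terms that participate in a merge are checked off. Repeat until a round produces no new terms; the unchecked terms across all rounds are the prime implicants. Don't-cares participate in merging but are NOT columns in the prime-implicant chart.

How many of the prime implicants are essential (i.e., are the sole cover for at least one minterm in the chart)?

size-2^0 implicants → 0101(✓)  1001(✓)  1101(✓)  1110(✓)  1111(✓)
size-2^1 implicants → -101  1-01  11-1  111-
Unchecked terms (primes): -101, 1-01, 11-1, 111-
Minterm coverage:
  m5 ⊆ -101 [E]
  m9 ⊆ 1-01 [E]
  m14 ⊆ 111- [E]
  m15 ⊆ 11-1,111-
E = {-101, 1-01, 111-}

3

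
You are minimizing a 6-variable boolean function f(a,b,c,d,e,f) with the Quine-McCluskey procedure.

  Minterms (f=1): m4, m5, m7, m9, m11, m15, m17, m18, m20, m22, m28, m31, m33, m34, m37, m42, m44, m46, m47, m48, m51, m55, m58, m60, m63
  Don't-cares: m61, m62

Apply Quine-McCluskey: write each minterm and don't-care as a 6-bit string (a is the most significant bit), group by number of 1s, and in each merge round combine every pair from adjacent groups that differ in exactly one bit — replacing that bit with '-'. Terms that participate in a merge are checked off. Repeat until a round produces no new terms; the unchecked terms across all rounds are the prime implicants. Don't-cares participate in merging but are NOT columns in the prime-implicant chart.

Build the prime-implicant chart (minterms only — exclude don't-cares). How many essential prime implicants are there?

10

Round 0: 000100✓ 000101✓ 000111✓ 001001✓ 001011✓ 001111✓ 010001 010010✓ 010100✓ 010110✓ 011100✓ 011111✓ 100001✓ 100010✓ 100101✓ 101010✓ 101100✓ 101110✓ 101111✓ 110000 110011✓ 110111✓ 111010✓ 111100✓ 111101✓ 111110✓ 111111✓
Round 1: -00101 -01111✓ -11100 -11111✓ 0-0100 0-1111✓ 00-111 0001-1 00010- 001-11 0010-1 01-100 010-10 0101-0 1-1010✓ 1-1100✓ 1-1110✓ 1-1111✓ 10-010 100-01 101-10✓ 1011-0✓ 10111-✓ 11-111 110-11 111-10✓ 1111-0✓ 1111-1✓ 11110-✓ 11111-✓
Round 2: --1111 1-1-10 1-11-0 1-111- 1111--
PIs = {--1111, -00101, -11100, 0-0100, 00-111, 0001-1, 00010-, 001-11, 0010-1, 01-100, 010-10, 010001, 0101-0, 1-1-10, 1-11-0, 1-111-, 10-010, 100-01, 11-111, 110-11, 110000, 1111--}
Coverage chart:
  m4: 0-0100,00010-
  m5: -00101,0001-1,00010-
  m7: 00-111,0001-1
  m9: 0010-1 ←essential
  m11: 001-11,0010-1
  m15: --1111,00-111,001-11
  m17: 010001 ←essential
  m18: 010-10 ←essential
  m20: 0-0100,01-100,0101-0
  m22: 010-10,0101-0
  m28: -11100,01-100
  m31: --1111 ←essential
  m33: 100-01 ←essential
  m34: 10-010 ←essential
  m37: -00101,100-01
  m42: 1-1-10,10-010
  m44: 1-11-0 ←essential
  m46: 1-1-10,1-11-0,1-111-
  m47: --1111,1-111-
  m48: 110000 ←essential
  m51: 110-11 ←essential
  m55: 11-111,110-11
  m58: 1-1-10 ←essential
  m60: -11100,1-11-0,1111--
  m63: --1111,1-111-,11-111,1111--
Essential: --1111, 0010-1, 010-10, 010001, 1-1-10, 1-11-0, 10-010, 100-01, 110-11, 110000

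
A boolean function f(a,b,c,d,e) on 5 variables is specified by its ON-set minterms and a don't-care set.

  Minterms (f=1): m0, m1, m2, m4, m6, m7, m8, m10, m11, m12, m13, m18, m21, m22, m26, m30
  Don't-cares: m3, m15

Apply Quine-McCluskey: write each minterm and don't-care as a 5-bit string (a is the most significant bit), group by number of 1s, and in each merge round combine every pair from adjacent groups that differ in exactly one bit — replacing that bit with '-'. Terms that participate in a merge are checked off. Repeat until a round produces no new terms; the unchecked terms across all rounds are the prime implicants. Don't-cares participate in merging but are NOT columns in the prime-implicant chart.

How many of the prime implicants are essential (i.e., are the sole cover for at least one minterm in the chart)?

Round 0: 00000✓ 00001✓ 00010✓ 00011✓ 00100✓ 00110✓ 00111✓ 01000✓ 01010✓ 01011✓ 01100✓ 01101✓ 01111✓ 10010✓ 10101 10110✓ 11010✓ 11110✓
Round 1: -0010✓ -0110✓ -1010✓ 0-000✓ 0-010✓ 0-011✓ 0-100✓ 0-111✓ 00-00✓ 00-10✓ 00-11✓ 000-0✓ 000-1✓ 0000-✓ 0001-✓ 001-0✓ 0011-✓ 01-00✓ 01-11✓ 010-0✓ 0101-✓ 011-1 0110- 1-010✓ 1-110✓ 10-10✓ 11-10✓
Round 2: --010 -0-10 0--00 0--11 0-0-0 0-01- 00--0 00-1- 000-- 1--10
PIs = {--010, -0-10, 0--00, 0--11, 0-0-0, 0-01-, 00--0, 00-1-, 000--, 011-1, 0110-, 1--10, 10101}
Coverage chart:
  m0: 0--00,0-0-0,00--0,000--
  m1: 000-- ←essential
  m2: --010,-0-10,0-0-0,0-01-,00--0,00-1-,000--
  m4: 0--00,00--0
  m6: -0-10,00--0,00-1-
  m7: 0--11,00-1-
  m8: 0--00,0-0-0
  m10: --010,0-0-0,0-01-
  m11: 0--11,0-01-
  m12: 0--00,0110-
  m13: 011-1,0110-
  m18: --010,-0-10,1--10
  m21: 10101 ←essential
  m22: -0-10,1--10
  m26: --010,1--10
  m30: 1--10 ←essential
Essential: 000--, 1--10, 10101

3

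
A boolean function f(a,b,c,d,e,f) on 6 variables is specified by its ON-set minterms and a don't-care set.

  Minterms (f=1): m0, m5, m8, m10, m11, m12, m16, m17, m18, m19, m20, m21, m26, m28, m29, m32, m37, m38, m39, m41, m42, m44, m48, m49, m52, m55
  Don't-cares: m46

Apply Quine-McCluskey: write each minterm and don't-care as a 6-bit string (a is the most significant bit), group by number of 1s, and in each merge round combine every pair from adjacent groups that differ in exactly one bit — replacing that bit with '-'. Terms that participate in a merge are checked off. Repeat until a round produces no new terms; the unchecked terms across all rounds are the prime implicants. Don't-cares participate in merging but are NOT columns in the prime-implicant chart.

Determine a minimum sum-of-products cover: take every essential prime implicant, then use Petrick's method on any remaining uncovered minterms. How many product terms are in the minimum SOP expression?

[col 0] 000000*, 000101*, 001000*, 001010*, 001011*, 001100*, 010000*, 010001*, 010010*, 010011*, 010100*, 010101*, 011010*, 011100*, 011101*, 100000*, 100101*, 100110*, 100111*, 101001, 101010*, 101100*, 101110*, 110000*, 110001*, 110100*, 110111*
[col 1] -00000*, -00101, -01010, -01100, -10000*, -10001*, -10100*, 0-0000*, 0-0101, 0-1010, 0-1100, 00-000, 001-00, 0010-0, 00101-, 01-010, 01-100*, 01-101*, 010-00*, 010-01*, 0100-0*, 0100-1*, 01000-*, 01001-*, 01010-*, 01110-*, 1-0000*, 1-0111, 10-110, 1001-1, 10011-, 101-10, 1011-0, 110-00*, 11000-*
[col 2] --0000, -10-00, -1000-, 01-10-, 010-0-, 0100--
Prime implicants: --0000, -00101, -01010, -01100, -10-00, -1000-, 0-0101, 0-1010, 0-1100, 00-000, 001-00, 0010-0, 00101-, 01-010, 01-10-, 010-0-, 0100--, 1-0111, 10-110, 1001-1, 10011-, 101-10, 101001, 1011-0
PI chart (minterm → PIs covering it):
  0 | --0000,00-000
  5 | -00101,0-0101
  8 | 00-000,001-00,0010-0
  10 | -01010,0-1010,0010-0,00101-
  11 | 00101-  (sole → essential)
  12 | -01100,0-1100,001-00
  16 | --0000,-10-00,-1000-,010-0-,0100--
  17 | -1000-,010-0-,0100--
  18 | 01-010,0100--
  19 | 0100--  (sole → essential)
  20 | -10-00,01-10-,010-0-
  21 | 0-0101,01-10-,010-0-
  26 | 0-1010,01-010
  28 | 0-1100,01-10-
  29 | 01-10-  (sole → essential)
  32 | --0000  (sole → essential)
  37 | -00101,1001-1
  38 | 10-110,10011-
  39 | 1-0111,1001-1,10011-
  41 | 101001  (sole → essential)
  42 | -01010,101-10
  44 | -01100,1011-0
  48 | --0000,-10-00,-1000-
  49 | -1000-  (sole → essential)
  52 | -10-00  (sole → essential)
  55 | 1-0111  (sole → essential)
Essential prime implicants: --0000, -10-00, -1000-, 00101-, 01-10-, 0100--, 1-0111, 101001
Petrick residual → -00101, -01010, -01100, 0-1010, 00-000, 10-110
Minimum SOP uses 14 PIs: c'd'e'f' + b'c'de'f + b'cd'ef' + b'cde'f' + bc'e'f' + bc'd'e' + a'cd'ef' + a'b'd'e'f' + a'b'cd'e + a'bde' + a'bc'd' + ac'def + ab'def' + ab'cd'e'f

14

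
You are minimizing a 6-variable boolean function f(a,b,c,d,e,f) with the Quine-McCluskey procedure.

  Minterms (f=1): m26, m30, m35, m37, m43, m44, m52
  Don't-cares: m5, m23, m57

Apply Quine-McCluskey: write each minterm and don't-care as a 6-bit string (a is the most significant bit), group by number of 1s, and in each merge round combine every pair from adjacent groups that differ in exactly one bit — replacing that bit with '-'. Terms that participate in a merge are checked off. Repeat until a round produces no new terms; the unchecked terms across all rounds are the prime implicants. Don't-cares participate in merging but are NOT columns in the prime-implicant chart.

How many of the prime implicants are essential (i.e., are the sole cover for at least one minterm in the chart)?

5

size-2^0 implicants → 000101(✓)  010111  011010(✓)  011110(✓)  100011(✓)  100101(✓)  101011(✓)  101100  110100  111001
size-2^1 implicants → -00101  011-10  10-011
Unchecked terms (primes): -00101, 010111, 011-10, 10-011, 101100, 110100, 111001
Minterm coverage:
  m26 ⊆ 011-10 [E]
  m30 ⊆ 011-10 [E]
  m35 ⊆ 10-011 [E]
  m37 ⊆ -00101 [E]
  m43 ⊆ 10-011 [E]
  m44 ⊆ 101100 [E]
  m52 ⊆ 110100 [E]
E = {-00101, 011-10, 10-011, 101100, 110100}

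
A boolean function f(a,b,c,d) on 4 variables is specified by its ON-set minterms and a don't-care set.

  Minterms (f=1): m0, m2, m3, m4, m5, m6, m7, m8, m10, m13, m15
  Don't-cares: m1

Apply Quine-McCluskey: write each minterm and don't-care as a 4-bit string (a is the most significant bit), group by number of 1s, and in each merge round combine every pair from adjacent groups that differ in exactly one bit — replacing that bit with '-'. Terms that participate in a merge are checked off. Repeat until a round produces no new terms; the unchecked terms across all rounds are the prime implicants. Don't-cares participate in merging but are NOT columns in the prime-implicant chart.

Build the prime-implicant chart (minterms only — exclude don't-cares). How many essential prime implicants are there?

3

[col 0] 0000*, 0001*, 0010*, 0011*, 0100*, 0101*, 0110*, 0111*, 1000*, 1010*, 1101*, 1111*
[col 1] -000*, -010*, -101*, -111*, 0-00*, 0-01*, 0-10*, 0-11*, 00-0*, 00-1*, 000-*, 001-*, 01-0*, 01-1*, 010-*, 011-*, 10-0*, 11-1*
[col 2] -0-0, -1-1, 0--0*, 0--1*, 0-0-*, 0-1-*, 00--*, 01--*
[col 3] 0---
Prime implicants: -0-0, -1-1, 0---
PI chart (minterm → PIs covering it):
  0 | -0-0,0---
  2 | -0-0,0---
  3 | 0---  (sole → essential)
  4 | 0---  (sole → essential)
  5 | -1-1,0---
  6 | 0---  (sole → essential)
  7 | -1-1,0---
  8 | -0-0  (sole → essential)
  10 | -0-0  (sole → essential)
  13 | -1-1  (sole → essential)
  15 | -1-1  (sole → essential)
Essential prime implicants: -0-0, -1-1, 0---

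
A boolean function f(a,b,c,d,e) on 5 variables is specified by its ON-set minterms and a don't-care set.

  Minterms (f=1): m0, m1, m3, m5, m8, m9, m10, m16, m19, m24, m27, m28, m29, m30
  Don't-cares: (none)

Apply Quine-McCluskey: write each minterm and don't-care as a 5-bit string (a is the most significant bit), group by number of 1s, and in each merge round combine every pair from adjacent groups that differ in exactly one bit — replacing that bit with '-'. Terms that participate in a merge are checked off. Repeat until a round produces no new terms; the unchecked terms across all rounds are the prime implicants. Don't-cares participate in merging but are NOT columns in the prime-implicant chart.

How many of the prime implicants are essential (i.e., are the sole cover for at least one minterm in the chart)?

[col 0] 00000*, 00001*, 00011*, 00101*, 01000*, 01001*, 01010*, 10000*, 10011*, 11000*, 11011*, 11100*, 11101*, 11110*
[col 1] -0000*, -0011, -1000*, 0-000*, 0-001*, 00-01, 000-1, 0000-*, 010-0, 0100-*, 1-000*, 1-011, 11-00, 111-0, 1110-
[col 2] --000, 0-00-
Prime implicants: --000, -0011, 0-00-, 00-01, 000-1, 010-0, 1-011, 11-00, 111-0, 1110-
PI chart (minterm → PIs covering it):
  0 | --000,0-00-
  1 | 0-00-,00-01,000-1
  3 | -0011,000-1
  5 | 00-01  (sole → essential)
  8 | --000,0-00-,010-0
  9 | 0-00-  (sole → essential)
  10 | 010-0  (sole → essential)
  16 | --000  (sole → essential)
  19 | -0011,1-011
  24 | --000,11-00
  27 | 1-011  (sole → essential)
  28 | 11-00,111-0,1110-
  29 | 1110-  (sole → essential)
  30 | 111-0  (sole → essential)
Essential prime implicants: --000, 0-00-, 00-01, 010-0, 1-011, 111-0, 1110-

7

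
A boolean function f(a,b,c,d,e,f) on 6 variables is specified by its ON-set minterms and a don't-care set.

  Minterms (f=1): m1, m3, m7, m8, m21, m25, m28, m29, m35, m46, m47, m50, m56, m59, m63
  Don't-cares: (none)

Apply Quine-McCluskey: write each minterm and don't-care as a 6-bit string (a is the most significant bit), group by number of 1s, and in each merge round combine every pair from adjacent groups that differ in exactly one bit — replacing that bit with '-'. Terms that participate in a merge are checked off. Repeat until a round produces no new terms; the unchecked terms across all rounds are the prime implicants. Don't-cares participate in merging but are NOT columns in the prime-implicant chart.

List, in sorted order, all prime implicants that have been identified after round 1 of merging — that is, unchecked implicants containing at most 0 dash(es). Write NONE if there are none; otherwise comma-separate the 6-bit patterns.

size-2^0 implicants → 000001(✓)  000011(✓)  000111(✓)  001000  010101(✓)  011001(✓)  011100(✓)  011101(✓)  100011(✓)  101110(✓)  101111(✓)  110010  111000  111011(✓)  111111(✓)
size-2^1 implicants → -00011  000-11  0000-1  01-101  011-01  01110-  1-1111  10111-  111-11
Unchecked terms (primes): -00011, 000-11, 0000-1, 001000, 01-101, 011-01, 01110-, 1-1111, 10111-, 110010, 111-11, 111000

001000, 110010, 111000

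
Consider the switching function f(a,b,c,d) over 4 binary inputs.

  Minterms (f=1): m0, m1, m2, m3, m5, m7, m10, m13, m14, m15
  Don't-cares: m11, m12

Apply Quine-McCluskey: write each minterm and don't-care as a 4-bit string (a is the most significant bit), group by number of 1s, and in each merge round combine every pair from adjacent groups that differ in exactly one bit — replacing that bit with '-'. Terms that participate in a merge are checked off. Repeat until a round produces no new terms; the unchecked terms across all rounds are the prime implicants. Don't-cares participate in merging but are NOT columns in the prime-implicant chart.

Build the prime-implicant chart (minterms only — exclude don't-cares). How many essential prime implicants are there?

[col 0] 0000*, 0001*, 0010*, 0011*, 0101*, 0111*, 1010*, 1011*, 1100*, 1101*, 1110*, 1111*
[col 1] -010*, -011*, -101*, -111*, 0-01*, 0-11*, 00-0*, 00-1*, 000-*, 001-*, 01-1*, 1-10*, 1-11*, 101-*, 11-0*, 11-1*, 110-*, 111-*
[col 2] --11, -01-, -1-1, 0--1, 00--, 1-1-, 11--
Prime implicants: --11, -01-, -1-1, 0--1, 00--, 1-1-, 11--
PI chart (minterm → PIs covering it):
  0 | 00--  (sole → essential)
  1 | 0--1,00--
  2 | -01-,00--
  3 | --11,-01-,0--1,00--
  5 | -1-1,0--1
  7 | --11,-1-1,0--1
  10 | -01-,1-1-
  13 | -1-1,11--
  14 | 1-1-,11--
  15 | --11,-1-1,1-1-,11--
Essential prime implicants: 00--

1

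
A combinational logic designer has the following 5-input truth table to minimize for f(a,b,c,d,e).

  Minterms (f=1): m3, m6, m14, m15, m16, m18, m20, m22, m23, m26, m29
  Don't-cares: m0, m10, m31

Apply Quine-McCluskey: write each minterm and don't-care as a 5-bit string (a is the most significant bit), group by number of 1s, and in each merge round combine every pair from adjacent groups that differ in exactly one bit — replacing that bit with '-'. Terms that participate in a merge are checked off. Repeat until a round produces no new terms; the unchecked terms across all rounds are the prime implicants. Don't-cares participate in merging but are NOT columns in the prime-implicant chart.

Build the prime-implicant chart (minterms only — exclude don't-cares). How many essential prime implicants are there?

[col 0] 00000*, 00011, 00110*, 01010*, 01110*, 01111*, 10000*, 10010*, 10100*, 10110*, 10111*, 11010*, 11101*, 11111*
[col 1] -0000, -0110, -1010, -1111, 0-110, 01-10, 0111-, 1-010, 1-111, 10-00*, 10-10*, 100-0*, 101-0*, 1011-, 111-1
[col 2] 10--0
Prime implicants: -0000, -0110, -1010, -1111, 0-110, 00011, 01-10, 0111-, 1-010, 1-111, 10--0, 1011-, 111-1
PI chart (minterm → PIs covering it):
  3 | 00011  (sole → essential)
  6 | -0110,0-110
  14 | 0-110,01-10,0111-
  15 | -1111,0111-
  16 | -0000,10--0
  18 | 1-010,10--0
  20 | 10--0  (sole → essential)
  22 | -0110,10--0,1011-
  23 | 1-111,1011-
  26 | -1010,1-010
  29 | 111-1  (sole → essential)
Essential prime implicants: 00011, 10--0, 111-1

3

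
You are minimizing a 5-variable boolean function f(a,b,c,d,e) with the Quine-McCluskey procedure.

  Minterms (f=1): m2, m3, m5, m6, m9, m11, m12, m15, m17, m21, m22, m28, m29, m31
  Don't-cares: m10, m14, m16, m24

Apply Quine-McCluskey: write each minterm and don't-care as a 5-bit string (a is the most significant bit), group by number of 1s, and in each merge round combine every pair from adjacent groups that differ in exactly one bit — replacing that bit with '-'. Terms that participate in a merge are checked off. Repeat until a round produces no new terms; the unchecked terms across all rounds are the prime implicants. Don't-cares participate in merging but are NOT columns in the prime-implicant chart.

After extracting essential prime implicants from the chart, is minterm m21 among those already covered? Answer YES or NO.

Round 0: 00010✓ 00011✓ 00101✓ 00110✓ 01001✓ 01010✓ 01011✓ 01100✓ 01110✓ 01111✓ 10000✓ 10001✓ 10101✓ 10110✓ 11000✓ 11100✓ 11101✓ 11111✓
Round 1: -0101 -0110 -1100 -1111 0-010✓ 0-011✓ 0-110✓ 00-10✓ 0001-✓ 01-10✓ 01-11✓ 010-1 0101-✓ 011-0 0111-✓ 1-000 1-101 10-01 1000- 11-00 111-1 1110-
Round 2: 0--10 0-01- 01-1-
PIs = {-0101, -0110, -1100, -1111, 0--10, 0-01-, 01-1-, 010-1, 011-0, 1-000, 1-101, 10-01, 1000-, 11-00, 111-1, 1110-}
Coverage chart:
  m2: 0--10,0-01-
  m3: 0-01- ←essential
  m5: -0101 ←essential
  m6: -0110,0--10
  m9: 010-1 ←essential
  m11: 0-01-,01-1-,010-1
  m12: -1100,011-0
  m15: -1111,01-1-
  m17: 10-01,1000-
  m21: -0101,1-101,10-01
  m22: -0110 ←essential
  m28: -1100,11-00,1110-
  m29: 1-101,111-1,1110-
  m31: -1111,111-1
Essential: -0101, -0110, 0-01-, 010-1

YES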